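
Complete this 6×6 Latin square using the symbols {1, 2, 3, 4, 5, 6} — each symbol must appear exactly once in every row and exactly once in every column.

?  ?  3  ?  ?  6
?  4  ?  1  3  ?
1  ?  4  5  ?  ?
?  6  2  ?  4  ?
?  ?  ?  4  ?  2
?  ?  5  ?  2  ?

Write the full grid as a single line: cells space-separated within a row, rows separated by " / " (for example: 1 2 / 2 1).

4 5 3 2 1 6 / 2 4 6 1 3 5 / 1 2 4 5 6 3 / 5 6 2 3 4 1 / 6 3 1 4 5 2 / 3 1 5 6 2 4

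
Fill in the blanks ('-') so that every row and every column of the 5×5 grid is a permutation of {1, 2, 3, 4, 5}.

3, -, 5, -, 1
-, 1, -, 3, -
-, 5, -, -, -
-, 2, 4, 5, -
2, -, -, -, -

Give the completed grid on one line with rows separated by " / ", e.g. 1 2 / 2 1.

3 4 5 2 1 / 5 1 2 3 4 / 4 5 3 1 2 / 1 2 4 5 3 / 2 3 1 4 5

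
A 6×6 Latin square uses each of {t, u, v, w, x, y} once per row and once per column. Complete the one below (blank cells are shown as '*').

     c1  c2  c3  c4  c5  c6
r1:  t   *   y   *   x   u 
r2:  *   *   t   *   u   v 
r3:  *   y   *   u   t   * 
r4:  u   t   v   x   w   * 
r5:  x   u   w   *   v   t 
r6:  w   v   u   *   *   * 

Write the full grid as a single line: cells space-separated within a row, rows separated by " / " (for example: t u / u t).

t w y v x u / y x t w u v / v y x u t w / u t v x w y / x u w y v t / w v u t y x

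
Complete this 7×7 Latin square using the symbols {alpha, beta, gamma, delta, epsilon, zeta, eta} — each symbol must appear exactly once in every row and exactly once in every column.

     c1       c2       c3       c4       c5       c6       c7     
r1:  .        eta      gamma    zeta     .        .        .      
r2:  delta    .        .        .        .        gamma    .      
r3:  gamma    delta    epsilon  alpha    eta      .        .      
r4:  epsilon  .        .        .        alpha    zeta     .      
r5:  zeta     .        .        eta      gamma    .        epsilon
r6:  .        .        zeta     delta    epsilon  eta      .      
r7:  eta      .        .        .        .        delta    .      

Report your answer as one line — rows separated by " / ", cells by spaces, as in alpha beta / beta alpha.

(r3,c6): row 3 has {alpha,gamma,delta,epsilon,eta}; column 6 has {gamma,delta,zeta,eta}, so it must be beta.
(r3,c7): row 3 has {alpha,beta,gamma,delta,epsilon,eta}; column 7 has {epsilon}, so it must be zeta.
(r5,c6): row 5 has {gamma,epsilon,zeta,eta}; column 6 has {beta,gamma,delta,zeta,eta}, so it must be alpha.
(r1,c6): row 1 has {gamma,zeta,eta}; column 6 has {alpha,beta,gamma,delta,zeta,eta}, so it must be epsilon.
(r5,c2): row 5 has {alpha,gamma,epsilon,zeta,eta}; column 2 has {delta,eta}, so it must be beta.
(r5,c3): row 5 has {alpha,beta,gamma,epsilon,zeta,eta}; column 3 has {gamma,epsilon,zeta}, so it must be delta.
(r4,c2): row 4 has {alpha,epsilon,zeta}; column 2 has {beta,delta,eta}, so it must be gamma.
(r4,c4): row 4 has {alpha,gamma,epsilon,zeta}; column 4 has {alpha,delta,zeta,eta}, so it must be beta.
(r6,c2): row 6 has {delta,epsilon,zeta,eta}; column 2 has {beta,gamma,delta,eta}, so it must be alpha.
(r2,c4): row 2 has {gamma,delta}; column 4 has {alpha,beta,delta,zeta,eta}, so it must be epsilon.
(r4,c3): row 4 has {alpha,beta,gamma,epsilon,zeta}; column 3 has {gamma,delta,epsilon,zeta}, so it must be eta.
(r4,c7): row 4 has {alpha,beta,gamma,epsilon,zeta,eta}; column 7 has {epsilon,zeta}, so it must be delta.
(r6,c1): row 6 has {alpha,delta,epsilon,zeta,eta}; column 1 has {gamma,delta,epsilon,zeta,eta}, so it must be beta.
(r6,c7): row 6 has {alpha,beta,delta,epsilon,zeta,eta}; column 7 has {delta,epsilon,zeta}, so it must be gamma.
(r7,c4): row 7 has {delta,eta}; column 4 has {alpha,beta,delta,epsilon,zeta,eta}, so it must be gamma.
(r1,c1): row 1 has {gamma,epsilon,zeta,eta}; column 1 has {beta,gamma,delta,epsilon,zeta,eta}, so it must be alpha.
(r1,c7): row 1 has {alpha,gamma,epsilon,zeta,eta}; column 7 has {gamma,delta,epsilon,zeta}, so it must be beta.
(r2,c2): row 2 has {gamma,delta,epsilon}; column 2 has {alpha,beta,gamma,delta,eta}, so it must be zeta.
(r2,c5): row 2 has {gamma,delta,epsilon,zeta}; column 5 has {alpha,gamma,epsilon,eta}, so it must be beta.
(r7,c2): row 7 has {gamma,delta,eta}; column 2 has {alpha,beta,gamma,delta,zeta,eta}, so it must be epsilon.
(r7,c5): row 7 has {gamma,delta,epsilon,eta}; column 5 has {alpha,beta,gamma,epsilon,eta}, so it must be zeta.
(r7,c7): row 7 has {gamma,delta,epsilon,zeta,eta}; column 7 has {beta,gamma,delta,epsilon,zeta}, so it must be alpha.
(r1,c5): row 1 has {alpha,beta,gamma,epsilon,zeta,eta}; column 5 has {alpha,beta,gamma,epsilon,zeta,eta}, so it must be delta.
(r2,c3): row 2 has {beta,gamma,delta,epsilon,zeta}; column 3 has {gamma,delta,epsilon,zeta,eta}, so it must be alpha.
(r2,c7): row 2 has {alpha,beta,gamma,delta,epsilon,zeta}; column 7 has {alpha,beta,gamma,delta,epsilon,zeta}, so it must be eta.
(r7,c3): row 7 has {alpha,gamma,delta,epsilon,zeta,eta}; column 3 has {alpha,gamma,delta,epsilon,zeta,eta}, so it must be beta.

alpha eta gamma zeta delta epsilon beta / delta zeta alpha epsilon beta gamma eta / gamma delta epsilon alpha eta beta zeta / epsilon gamma eta beta alpha zeta delta / zeta beta delta eta gamma alpha epsilon / beta alpha zeta delta epsilon eta gamma / eta epsilon beta gamma zeta delta alpha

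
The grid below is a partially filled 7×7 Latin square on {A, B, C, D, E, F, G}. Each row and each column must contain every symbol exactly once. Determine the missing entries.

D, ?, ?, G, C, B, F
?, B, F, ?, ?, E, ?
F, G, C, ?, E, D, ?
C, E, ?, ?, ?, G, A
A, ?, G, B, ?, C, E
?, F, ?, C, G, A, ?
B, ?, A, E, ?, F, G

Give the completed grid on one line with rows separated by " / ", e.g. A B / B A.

Cell (r1,c2): row 1 has {B,C,D,F,G}; column 2 has {B,E,F,G} → A.
Cell (r1,c3): row 1 has {A,B,C,D,F,G}; column 3 has {A,C,F,G} → E.
Cell (r2,c1): row 2 has {B,E,F}; column 1 has {A,B,C,D,F} → G.
Cell (r3,c4): row 3 has {C,D,E,F,G}; column 4 has {B,C,E,G} → A.
Cell (r3,c7): row 3 has {A,C,D,E,F,G}; column 7 has {A,E,F,G} → B.
Cell (r5,c2): row 5 has {A,B,C,E,G}; column 2 has {A,B,E,F,G} → D.
Cell (r5,c5): row 5 has {A,B,C,D,E,G}; column 5 has {C,E,G} → F.
Cell (r6,c1): row 6 has {A,C,F,G}; column 1 has {A,B,C,D,F,G} → E.
Cell (r6,c7): row 6 has {A,C,E,F,G}; column 7 has {A,B,E,F,G} → D.
Cell (r7,c2): row 7 has {A,B,E,F,G}; column 2 has {A,B,D,E,F,G} → C.
Cell (r7,c5): row 7 has {A,B,C,E,F,G}; column 5 has {C,E,F,G} → D.
Cell (r2,c4): row 2 has {B,E,F,G}; column 4 has {A,B,C,E,G} → D.
Cell (r2,c5): row 2 has {B,D,E,F,G}; column 5 has {C,D,E,F,G} → A.
Cell (r2,c7): row 2 has {A,B,D,E,F,G}; column 7 has {A,B,D,E,F,G} → C.
Cell (r4,c4): row 4 has {A,C,E,G}; column 4 has {A,B,C,D,E,G} → F.
Cell (r4,c5): row 4 has {A,C,E,F,G}; column 5 has {A,C,D,E,F,G} → B.
Cell (r6,c3): row 6 has {A,C,D,E,F,G}; column 3 has {A,C,E,F,G} → B.
Cell (r4,c3): row 4 has {A,B,C,E,F,G}; column 3 has {A,B,C,E,F,G} → D.

D A E G C B F / G B F D A E C / F G C A E D B / C E D F B G A / A D G B F C E / E F B C G A D / B C A E D F G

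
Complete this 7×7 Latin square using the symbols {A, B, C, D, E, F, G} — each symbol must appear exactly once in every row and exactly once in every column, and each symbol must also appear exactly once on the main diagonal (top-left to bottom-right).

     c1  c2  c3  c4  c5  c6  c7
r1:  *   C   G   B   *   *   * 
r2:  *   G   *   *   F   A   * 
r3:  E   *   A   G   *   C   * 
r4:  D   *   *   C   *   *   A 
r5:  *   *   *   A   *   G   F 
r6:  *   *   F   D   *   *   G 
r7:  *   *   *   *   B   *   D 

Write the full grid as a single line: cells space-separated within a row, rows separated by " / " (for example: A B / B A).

F C G B A D E / B G D E F A C / E F A G D C B / D B E C G F A / C D B A E G F / A E F D C B G / G A C F B E D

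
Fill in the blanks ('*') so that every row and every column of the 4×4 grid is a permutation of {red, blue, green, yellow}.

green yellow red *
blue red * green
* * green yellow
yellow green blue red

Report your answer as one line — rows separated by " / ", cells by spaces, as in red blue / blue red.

green yellow red blue / blue red yellow green / red blue green yellow / yellow green blue red

(r1,c4) = blue
(r2,c3) = yellow
(r3,c1) = red
(r3,c2) = blue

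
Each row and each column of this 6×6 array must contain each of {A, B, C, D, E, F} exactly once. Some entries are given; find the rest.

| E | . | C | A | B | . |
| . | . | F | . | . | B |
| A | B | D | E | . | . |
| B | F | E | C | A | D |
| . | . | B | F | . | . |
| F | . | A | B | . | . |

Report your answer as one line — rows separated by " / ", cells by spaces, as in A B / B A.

E D C A B F / C A F D E B / A B D E F C / B F E C A D / D E B F C A / F C A B D E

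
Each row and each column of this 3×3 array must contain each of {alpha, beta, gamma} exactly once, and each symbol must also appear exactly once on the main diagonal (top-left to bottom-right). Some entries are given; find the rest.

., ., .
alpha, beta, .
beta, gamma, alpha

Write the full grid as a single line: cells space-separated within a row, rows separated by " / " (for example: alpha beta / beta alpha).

row 1 is empty so far; column 1 has {alpha,beta}; the diagonal has {alpha,beta} — only gamma is left for (r1,c1).
row 1 has {gamma}; column 2 has {beta,gamma} — only alpha is left for (r1,c2).
row 1 has {alpha,gamma}; column 3 has {alpha} — only beta is left for (r1,c3).
row 2 has {alpha,beta}; column 3 has {alpha,beta} — only gamma is left for (r2,c3).

gamma alpha beta / alpha beta gamma / beta gamma alpha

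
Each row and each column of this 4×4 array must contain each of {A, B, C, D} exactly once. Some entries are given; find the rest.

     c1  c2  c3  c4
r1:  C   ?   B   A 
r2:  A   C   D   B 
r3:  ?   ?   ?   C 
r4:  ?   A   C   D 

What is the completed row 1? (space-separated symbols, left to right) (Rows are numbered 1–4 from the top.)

C D B A

row 1 has {A,B,C}; column 2 has {A,C} — only D is left for (r1,c2).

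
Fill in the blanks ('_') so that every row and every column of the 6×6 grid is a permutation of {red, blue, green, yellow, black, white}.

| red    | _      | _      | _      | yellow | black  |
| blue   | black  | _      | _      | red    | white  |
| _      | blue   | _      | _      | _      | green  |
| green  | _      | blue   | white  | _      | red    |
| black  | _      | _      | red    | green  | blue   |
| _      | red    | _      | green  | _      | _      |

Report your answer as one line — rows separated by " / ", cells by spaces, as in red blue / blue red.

row 1 has {red,yellow,black}; column 4 has {red,green,white} — only blue is left for (r1,c4).
row 2 has {red,blue,black,white}; column 4 has {red,blue,green,white} — only yellow is left for (r2,c4).
row 3 has {blue,green}; column 4 has {red,blue,green,yellow,white} — only black is left for (r3,c4).
row 3 has {blue,green,black}; column 5 has {red,green,yellow} — only white is left for (r3,c5).
row 4 has {red,blue,green,white}; column 2 has {red,blue,black} — only yellow is left for (r4,c2).
row 4 has {red,blue,green,yellow,white}; column 5 has {red,green,yellow,white} — only black is left for (r4,c5).
row 5 has {red,blue,green,black}; column 2 has {red,blue,yellow,black} — only white is left for (r5,c2).
row 5 has {red,blue,green,black,white}; column 3 has {blue} — only yellow is left for (r5,c3).
row 6 has {red,green}; column 5 has {red,green,yellow,black,white} — only blue is left for (r6,c5).
row 6 has {red,blue,green}; column 6 has {red,blue,green,black,white} — only yellow is left for (r6,c6).
row 1 has {red,blue,yellow,black}; column 2 has {red,blue,yellow,black,white} — only green is left for (r1,c2).
row 1 has {red,blue,green,yellow,black}; column 3 has {blue,yellow} — only white is left for (r1,c3).
row 2 has {red,blue,yellow,black,white}; column 3 has {blue,yellow,white} — only green is left for (r2,c3).
row 3 has {blue,green,black,white}; column 1 has {red,blue,green,black} — only yellow is left for (r3,c1).
row 3 has {blue,green,yellow,black,white}; column 3 has {blue,green,yellow,white} — only red is left for (r3,c3).
row 6 has {red,blue,green,yellow}; column 1 has {red,blue,green,yellow,black} — only white is left for (r6,c1).
row 6 has {red,blue,green,yellow,white}; column 3 has {red,blue,green,yellow,white} — only black is left for (r6,c3).

red green white blue yellow black / blue black green yellow red white / yellow blue red black white green / green yellow blue white black red / black white yellow red green blue / white red black green blue yellow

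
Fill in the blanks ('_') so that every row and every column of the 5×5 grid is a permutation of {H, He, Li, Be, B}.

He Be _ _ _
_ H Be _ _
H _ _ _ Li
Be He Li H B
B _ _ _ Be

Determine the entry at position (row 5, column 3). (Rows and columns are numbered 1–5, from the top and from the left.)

At row 1, column 5: row 1 has {He,Be}; column 5 has {Li,Be,B}; that leaves H.
At row 2, column 1: row 2 has {H,Be}; column 1 has {H,He,Be,B}; that leaves Li.
At row 2, column 5: row 2 has {H,Li,Be}; column 5 has {H,Li,Be,B}; that leaves He.
At row 3, column 2: row 3 has {H,Li}; column 2 has {H,He,Be}; that leaves B.
At row 3, column 3: row 3 has {H,Li,B}; column 3 has {Li,Be}; that leaves He.
At row 3, column 4: row 3 has {H,He,Li,B}; column 4 has {H}; that leaves Be.
At row 5, column 2: row 5 has {Be,B}; column 2 has {H,He,Be,B}; that leaves Li.
At row 5, column 3: row 5 has {Li,Be,B}; column 3 has {He,Li,Be}; that leaves H.

H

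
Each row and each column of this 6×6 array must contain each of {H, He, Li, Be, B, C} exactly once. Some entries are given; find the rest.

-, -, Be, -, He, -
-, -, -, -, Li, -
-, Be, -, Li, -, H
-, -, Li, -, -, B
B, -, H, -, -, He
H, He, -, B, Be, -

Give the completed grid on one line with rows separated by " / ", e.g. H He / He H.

Li B Be H He C / He H B C Li Be / C Be He Li B H / Be C Li He H B / B Li H Be C He / H He C B Be Li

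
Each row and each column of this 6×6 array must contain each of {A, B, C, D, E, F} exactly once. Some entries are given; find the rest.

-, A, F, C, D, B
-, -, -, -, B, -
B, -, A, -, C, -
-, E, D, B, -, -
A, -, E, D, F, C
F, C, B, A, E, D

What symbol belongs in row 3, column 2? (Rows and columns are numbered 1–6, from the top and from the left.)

D

(r1,c1): row 1 has {A,B,C,D,F}; column 1 has {A,B,F}, so it must be E.
(r2,c3): row 2 has {B}; column 3 has {A,B,D,E,F}, so it must be C.
(r4,c1): row 4 has {B,D,E}; column 1 has {A,B,E,F}, so it must be C.
(r4,c5): row 4 has {B,C,D,E}; column 5 has {B,C,D,E,F}, so it must be A.
(r4,c6): row 4 has {A,B,C,D,E}; column 6 has {B,C,D}, so it must be F.
(r5,c2): row 5 has {A,C,D,E,F}; column 2 has {A,C,E}, so it must be B.
(r2,c1): row 2 has {B,C}; column 1 has {A,B,C,E,F}, so it must be D.
(r2,c2): row 2 has {B,C,D}; column 2 has {A,B,C,E}, so it must be F.
(r2,c4): row 2 has {B,C,D,F}; column 4 has {A,B,C,D}, so it must be E.
(r2,c6): row 2 has {B,C,D,E,F}; column 6 has {B,C,D,F}, so it must be A.
(r3,c2): row 3 has {A,B,C}; column 2 has {A,B,C,E,F}, so it must be D.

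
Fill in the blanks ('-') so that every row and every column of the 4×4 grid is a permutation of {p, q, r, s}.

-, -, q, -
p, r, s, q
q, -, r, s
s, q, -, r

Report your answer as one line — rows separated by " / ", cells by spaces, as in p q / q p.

(r1,c1): row 1 has {q}; column 1 has {p,q,s}, so it must be r.
(r1,c4): row 1 has {q,r}; column 4 has {q,r,s}, so it must be p.
(r3,c2): row 3 has {q,r,s}; column 2 has {q,r}, so it must be p.
(r4,c3): row 4 has {q,r,s}; column 3 has {q,r,s}, so it must be p.
(r1,c2): row 1 has {p,q,r}; column 2 has {p,q,r}, so it must be s.

r s q p / p r s q / q p r s / s q p r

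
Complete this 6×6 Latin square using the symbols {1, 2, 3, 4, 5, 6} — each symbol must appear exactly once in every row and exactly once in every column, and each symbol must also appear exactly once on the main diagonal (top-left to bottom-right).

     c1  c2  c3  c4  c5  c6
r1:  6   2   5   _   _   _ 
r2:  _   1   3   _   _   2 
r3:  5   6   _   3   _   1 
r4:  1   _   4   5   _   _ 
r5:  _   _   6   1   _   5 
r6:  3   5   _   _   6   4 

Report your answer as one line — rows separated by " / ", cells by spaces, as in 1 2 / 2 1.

row 1 has {2,5,6}; column 4 has {1,3,5} — only 4 is left for (r1,c4).
row 1 has {2,4,5,6}; column 6 has {1,2,4,5} — only 3 is left for (r1,c6).
row 2 has {1,2,3}; column 1 has {1,3,5,6} — only 4 is left for (r2,c1).
row 2 has {1,2,3,4}; column 4 has {1,3,4,5} — only 6 is left for (r2,c4).
row 2 has {1,2,3,4,6}; column 5 has {6} — only 5 is left for (r2,c5).
row 3 has {1,3,5,6}; column 3 has {3,4,5,6}; the diagonal has {1,4,5,6} — only 2 is left for (r3,c3).
row 3 has {1,2,3,5,6}; column 5 has {5,6} — only 4 is left for (r3,c5).
row 4 has {1,4,5}; column 2 has {1,2,5,6} — only 3 is left for (r4,c2).
row 4 has {1,3,4,5}; column 5 has {4,5,6} — only 2 is left for (r4,c5).
row 4 has {1,2,3,4,5}; column 6 has {1,2,3,4,5} — only 6 is left for (r4,c6).
row 5 has {1,5,6}; column 1 has {1,3,4,5,6} — only 2 is left for (r5,c1).
row 5 has {1,2,5,6}; column 2 has {1,2,3,5,6} — only 4 is left for (r5,c2).
row 5 has {1,2,4,5,6}; column 5 has {2,4,5,6}; the diagonal has {1,2,4,5,6} — only 3 is left for (r5,c5).
row 6 has {3,4,5,6}; column 3 has {2,3,4,5,6} — only 1 is left for (r6,c3).
row 6 has {1,3,4,5,6}; column 4 has {1,3,4,5,6} — only 2 is left for (r6,c4).
row 1 has {2,3,4,5,6}; column 5 has {2,3,4,5,6} — only 1 is left for (r1,c5).

6 2 5 4 1 3 / 4 1 3 6 5 2 / 5 6 2 3 4 1 / 1 3 4 5 2 6 / 2 4 6 1 3 5 / 3 5 1 2 6 4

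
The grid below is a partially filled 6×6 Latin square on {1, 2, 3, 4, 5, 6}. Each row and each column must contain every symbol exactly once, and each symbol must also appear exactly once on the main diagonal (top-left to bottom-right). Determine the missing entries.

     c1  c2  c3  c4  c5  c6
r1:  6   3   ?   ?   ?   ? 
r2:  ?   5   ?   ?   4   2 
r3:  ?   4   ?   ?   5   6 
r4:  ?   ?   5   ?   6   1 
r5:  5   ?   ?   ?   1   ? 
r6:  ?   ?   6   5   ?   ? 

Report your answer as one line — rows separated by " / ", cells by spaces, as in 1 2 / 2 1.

row 1 has {3,6}; column 5 has {1,4,5,6} — only 2 is left for (r1,c5).
row 4 has {1,5,6}; column 2 has {3,4,5} — only 2 is left for (r4,c2).
row 5 has {1,5}; column 2 has {2,3,4,5} — only 6 is left for (r5,c2).
row 6 has {5,6}; column 2 has {2,3,4,5,6} — only 1 is left for (r6,c2).
row 6 has {1,5,6}; column 5 has {1,2,4,5,6} — only 3 is left for (r6,c5).
row 6 has {1,3,5,6}; column 6 has {1,2,6}; the diagonal has {1,5,6} — only 4 is left for (r6,c6).
row 1 has {2,3,6}; column 6 has {1,2,4,6} — only 5 is left for (r1,c6).
row 4 has {1,2,5,6}; column 4 has {5}; the diagonal has {1,4,5,6} — only 3 is left for (r4,c4).
row 5 has {1,5,6}; column 6 has {1,2,4,5,6} — only 3 is left for (r5,c6).
row 6 has {1,3,4,5,6}; column 1 has {5,6} — only 2 is left for (r6,c1).
row 3 has {4,5,6}; column 3 has {5,6}; the diagonal has {1,3,4,5,6} — only 2 is left for (r3,c3).
row 3 has {2,4,5,6}; column 4 has {3,5} — only 1 is left for (r3,c4).
row 4 has {1,2,3,5,6}; column 1 has {2,5,6} — only 4 is left for (r4,c1).
row 5 has {1,3,5,6}; column 3 has {2,5,6} — only 4 is left for (r5,c3).
row 5 has {1,3,4,5,6}; column 4 has {1,3,5} — only 2 is left for (r5,c4).
row 1 has {2,3,5,6}; column 3 has {2,4,5,6} — only 1 is left for (r1,c3).
row 1 has {1,2,3,5,6}; column 4 has {1,2,3,5} — only 4 is left for (r1,c4).
row 2 has {2,4,5}; column 3 has {1,2,4,5,6} — only 3 is left for (r2,c3).
row 2 has {2,3,4,5}; column 4 has {1,2,3,4,5} — only 6 is left for (r2,c4).
row 3 has {1,2,4,5,6}; column 1 has {2,4,5,6} — only 3 is left for (r3,c1).
row 2 has {2,3,4,5,6}; column 1 has {2,3,4,5,6} — only 1 is left for (r2,c1).

6 3 1 4 2 5 / 1 5 3 6 4 2 / 3 4 2 1 5 6 / 4 2 5 3 6 1 / 5 6 4 2 1 3 / 2 1 6 5 3 4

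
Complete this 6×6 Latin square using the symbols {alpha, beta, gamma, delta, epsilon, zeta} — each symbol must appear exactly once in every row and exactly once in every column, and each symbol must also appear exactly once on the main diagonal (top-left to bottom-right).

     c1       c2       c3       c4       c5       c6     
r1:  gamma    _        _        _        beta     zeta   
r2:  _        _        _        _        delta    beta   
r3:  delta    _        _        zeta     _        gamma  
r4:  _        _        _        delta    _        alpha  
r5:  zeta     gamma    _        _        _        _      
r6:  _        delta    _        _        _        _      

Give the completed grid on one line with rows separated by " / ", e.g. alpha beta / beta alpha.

gamma epsilon delta alpha beta zeta / alpha zeta gamma epsilon delta beta / delta alpha beta zeta epsilon gamma / epsilon beta zeta delta gamma alpha / zeta gamma epsilon beta alpha delta / beta delta alpha gamma zeta epsilon

(r6,c6) = epsilon
(r5,c5) = alpha
(r5,c6) = delta
(r2,c2) = zeta
(r3,c3) = beta
(r3,c5) = epsilon
(r5,c3) = epsilon
(r5,c4) = beta
(r3,c2) = alpha
(r1,c2) = epsilon
(r1,c4) = alpha
(r4,c2) = beta
(r6,c4) = gamma
(r6,c5) = zeta
(r1,c3) = delta
(r2,c4) = epsilon
(r4,c1) = epsilon
(r4,c5) = gamma
(r6,c3) = alpha
(r2,c1) = alpha
(r2,c3) = gamma
(r4,c3) = zeta
(r6,c1) = beta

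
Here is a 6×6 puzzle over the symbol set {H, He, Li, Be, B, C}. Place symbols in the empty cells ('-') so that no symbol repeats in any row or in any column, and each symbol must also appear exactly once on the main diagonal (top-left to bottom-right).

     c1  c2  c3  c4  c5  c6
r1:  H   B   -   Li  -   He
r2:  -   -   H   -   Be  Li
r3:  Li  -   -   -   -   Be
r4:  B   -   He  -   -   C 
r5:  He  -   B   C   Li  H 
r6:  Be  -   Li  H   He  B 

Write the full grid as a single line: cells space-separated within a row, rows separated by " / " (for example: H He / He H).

H B Be Li C He / C He H B Be Li / Li H C He B Be / B Li He Be H C / He Be B C Li H / Be C Li H He B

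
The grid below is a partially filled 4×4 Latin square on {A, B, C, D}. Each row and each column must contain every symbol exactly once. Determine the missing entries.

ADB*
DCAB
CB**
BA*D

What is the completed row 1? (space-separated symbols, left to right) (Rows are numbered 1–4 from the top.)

A D B C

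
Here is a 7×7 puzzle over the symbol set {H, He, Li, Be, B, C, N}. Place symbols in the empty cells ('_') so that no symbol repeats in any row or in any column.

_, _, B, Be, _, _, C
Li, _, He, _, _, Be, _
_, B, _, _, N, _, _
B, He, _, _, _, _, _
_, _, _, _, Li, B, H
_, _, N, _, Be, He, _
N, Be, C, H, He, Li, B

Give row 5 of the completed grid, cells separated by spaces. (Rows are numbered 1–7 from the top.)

(r1,c5) = H
(r1,c6) = N
(r2,c7) = N
(r4,c5) = C
(r4,c6) = H
(r5,c3) = Be
(r6,c7) = Li
(r1,c1) = He
(r1,c2) = Li
(r2,c5) = B
(r3,c6) = C
(r4,c3) = Li
(r4,c4) = N
(r4,c7) = Be
(r5,c1) = C
(r5,c2) = N
(r5,c4) = He

C N Be He Li B H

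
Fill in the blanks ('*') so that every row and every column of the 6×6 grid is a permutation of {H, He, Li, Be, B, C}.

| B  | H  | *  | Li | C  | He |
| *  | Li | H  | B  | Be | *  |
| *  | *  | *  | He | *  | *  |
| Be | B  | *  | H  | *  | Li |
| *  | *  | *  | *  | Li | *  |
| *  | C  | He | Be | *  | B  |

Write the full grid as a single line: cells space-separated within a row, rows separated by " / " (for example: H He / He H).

At row 1, column 3: row 1 has {H,He,Li,B,C}; column 3 has {H,He}; that leaves Be.
At row 2, column 6: row 2 has {H,Li,Be,B}; column 6 has {He,Li,B}; that leaves C.
At row 3, column 2: row 3 has {He}; column 2 has {H,Li,B,C}; that leaves Be.
At row 3, column 6: row 3 has {He,Be}; column 6 has {He,Li,B,C}; that leaves H.
At row 4, column 3: row 4 has {H,Li,Be,B}; column 3 has {H,He,Be}; that leaves C.
At row 4, column 5: row 4 has {H,Li,Be,B,C}; column 5 has {Li,Be,C}; that leaves He.
At row 5, column 2: row 5 has {Li}; column 2 has {H,Li,Be,B,C}; that leaves He.
At row 5, column 3: row 5 has {He,Li}; column 3 has {H,He,Be,C}; that leaves B.
At row 5, column 4: row 5 has {He,Li,B}; column 4 has {H,He,Li,Be,B}; that leaves C.
At row 5, column 6: row 5 has {He,Li,B,C}; column 6 has {H,He,Li,B,C}; that leaves Be.
At row 6, column 5: row 6 has {He,Be,B,C}; column 5 has {He,Li,Be,C}; that leaves H.
At row 2, column 1: row 2 has {H,Li,Be,B,C}; column 1 has {Be,B}; that leaves He.
At row 3, column 3: row 3 has {H,He,Be}; column 3 has {H,He,Be,B,C}; that leaves Li.
At row 3, column 5: row 3 has {H,He,Li,Be}; column 5 has {H,He,Li,Be,C}; that leaves B.
At row 5, column 1: row 5 has {He,Li,Be,B,C}; column 1 has {He,Be,B}; that leaves H.
At row 6, column 1: row 6 has {H,He,Be,B,C}; column 1 has {H,He,Be,B}; that leaves Li.
At row 3, column 1: row 3 has {H,He,Li,Be,B}; column 1 has {H,He,Li,Be,B}; that leaves C.

B H Be Li C He / He Li H B Be C / C Be Li He B H / Be B C H He Li / H He B C Li Be / Li C He Be H B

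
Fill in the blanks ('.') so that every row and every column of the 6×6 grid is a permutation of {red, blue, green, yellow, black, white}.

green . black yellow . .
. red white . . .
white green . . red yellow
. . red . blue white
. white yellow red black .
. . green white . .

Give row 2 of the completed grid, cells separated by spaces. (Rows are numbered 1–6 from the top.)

yellow red white blue green black

At row 1, column 2: row 1 has {green,yellow,black}; column 2 has {red,green,white}; that leaves blue.
At row 1, column 5: row 1 has {blue,green,yellow,black}; column 5 has {red,blue,black}; that leaves white.
At row 1, column 6: row 1 has {blue,green,yellow,black,white}; column 6 has {yellow,white}; that leaves red.
At row 3, column 3: row 3 has {red,green,yellow,white}; column 3 has {red,green,yellow,black,white}; that leaves blue.
At row 3, column 4: row 3 has {red,blue,green,yellow,white}; column 4 has {red,yellow,white}; that leaves black.
At row 4, column 4: row 4 has {red,blue,white}; column 4 has {red,yellow,black,white}; that leaves green.
At row 5, column 1: row 5 has {red,yellow,black,white}; column 1 has {green,white}; that leaves blue.
At row 5, column 6: row 5 has {red,blue,yellow,black,white}; column 6 has {red,yellow,white}; that leaves green.
At row 6, column 5: row 6 has {green,white}; column 5 has {red,blue,black,white}; that leaves yellow.
At row 2, column 4: row 2 has {red,white}; column 4 has {red,green,yellow,black,white}; that leaves blue.
At row 2, column 5: row 2 has {red,blue,white}; column 5 has {red,blue,yellow,black,white}; that leaves green.
At row 2, column 6: row 2 has {red,blue,green,white}; column 6 has {red,green,yellow,white}; that leaves black.
At row 6, column 2: row 6 has {green,yellow,white}; column 2 has {red,blue,green,white}; that leaves black.
At row 6, column 6: row 6 has {green,yellow,black,white}; column 6 has {red,green,yellow,black,white}; that leaves blue.
At row 2, column 1: row 2 has {red,blue,green,black,white}; column 1 has {blue,green,white}; that leaves yellow.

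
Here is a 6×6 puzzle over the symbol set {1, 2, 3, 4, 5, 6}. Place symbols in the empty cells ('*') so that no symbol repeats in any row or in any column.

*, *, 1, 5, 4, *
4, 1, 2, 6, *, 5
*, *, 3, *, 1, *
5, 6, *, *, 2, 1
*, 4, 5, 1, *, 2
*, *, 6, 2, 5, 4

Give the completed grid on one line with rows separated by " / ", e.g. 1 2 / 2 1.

row 2 has {1,2,4,5,6}; column 5 has {1,2,4,5} — only 3 is left for (r2,c5).
row 3 has {1,3}; column 4 has {1,2,5,6} — only 4 is left for (r3,c4).
row 3 has {1,3,4}; column 6 has {1,2,4,5} — only 6 is left for (r3,c6).
row 4 has {1,2,5,6}; column 3 has {1,2,3,5,6} — only 4 is left for (r4,c3).
row 4 has {1,2,4,5,6}; column 4 has {1,2,4,5,6} — only 3 is left for (r4,c4).
row 5 has {1,2,4,5}; column 5 has {1,2,3,4,5} — only 6 is left for (r5,c5).
row 6 has {2,4,5,6}; column 2 has {1,4,6} — only 3 is left for (r6,c2).
row 1 has {1,4,5}; column 2 has {1,3,4,6} — only 2 is left for (r1,c2).
row 1 has {1,2,4,5}; column 6 has {1,2,4,5,6} — only 3 is left for (r1,c6).
row 3 has {1,3,4,6}; column 1 has {4,5} — only 2 is left for (r3,c1).
row 3 has {1,2,3,4,6}; column 2 has {1,2,3,4,6} — only 5 is left for (r3,c2).
row 5 has {1,2,4,5,6}; column 1 has {2,4,5} — only 3 is left for (r5,c1).
row 6 has {2,3,4,5,6}; column 1 has {2,3,4,5} — only 1 is left for (r6,c1).
row 1 has {1,2,3,4,5}; column 1 has {1,2,3,4,5} — only 6 is left for (r1,c1).

6 2 1 5 4 3 / 4 1 2 6 3 5 / 2 5 3 4 1 6 / 5 6 4 3 2 1 / 3 4 5 1 6 2 / 1 3 6 2 5 4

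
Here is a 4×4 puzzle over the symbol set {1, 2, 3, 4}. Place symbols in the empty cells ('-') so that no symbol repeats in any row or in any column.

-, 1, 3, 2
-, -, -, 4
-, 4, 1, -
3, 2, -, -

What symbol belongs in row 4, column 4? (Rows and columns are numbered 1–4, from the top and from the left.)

1

(r1,c1) = 4
(r2,c2) = 3
(r2,c3) = 2
(r3,c1) = 2
(r3,c4) = 3
(r4,c3) = 4
(r4,c4) = 1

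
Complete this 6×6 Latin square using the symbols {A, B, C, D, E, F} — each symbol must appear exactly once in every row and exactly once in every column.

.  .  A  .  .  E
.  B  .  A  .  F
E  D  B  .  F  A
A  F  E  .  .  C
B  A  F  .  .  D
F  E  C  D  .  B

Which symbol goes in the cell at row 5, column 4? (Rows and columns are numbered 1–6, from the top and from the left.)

(r1,c2) = C
(r2,c3) = D
(r3,c4) = C
(r4,c4) = B
(r4,c5) = D
(r5,c4) = E

E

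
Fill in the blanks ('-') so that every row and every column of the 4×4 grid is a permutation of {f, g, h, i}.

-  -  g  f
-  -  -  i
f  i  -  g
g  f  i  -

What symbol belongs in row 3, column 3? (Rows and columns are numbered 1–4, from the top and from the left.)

h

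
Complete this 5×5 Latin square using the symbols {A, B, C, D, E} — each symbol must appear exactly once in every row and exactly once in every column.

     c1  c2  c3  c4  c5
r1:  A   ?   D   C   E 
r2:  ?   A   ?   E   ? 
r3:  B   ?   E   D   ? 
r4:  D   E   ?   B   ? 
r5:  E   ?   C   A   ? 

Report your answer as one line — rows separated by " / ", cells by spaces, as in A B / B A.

(r1,c2): row 1 has {A,C,D,E}; column 2 has {A,E}, so it must be B.
(r2,c1): row 2 has {A,E}; column 1 has {A,B,D,E}, so it must be C.
(r2,c3): row 2 has {A,C,E}; column 3 has {C,D,E}, so it must be B.
(r2,c5): row 2 has {A,B,C,E}; column 5 has {E}, so it must be D.
(r3,c2): row 3 has {B,D,E}; column 2 has {A,B,E}, so it must be C.
(r3,c5): row 3 has {B,C,D,E}; column 5 has {D,E}, so it must be A.
(r4,c3): row 4 has {B,D,E}; column 3 has {B,C,D,E}, so it must be A.
(r4,c5): row 4 has {A,B,D,E}; column 5 has {A,D,E}, so it must be C.
(r5,c2): row 5 has {A,C,E}; column 2 has {A,B,C,E}, so it must be D.
(r5,c5): row 5 has {A,C,D,E}; column 5 has {A,C,D,E}, so it must be B.

A B D C E / C A B E D / B C E D A / D E A B C / E D C A B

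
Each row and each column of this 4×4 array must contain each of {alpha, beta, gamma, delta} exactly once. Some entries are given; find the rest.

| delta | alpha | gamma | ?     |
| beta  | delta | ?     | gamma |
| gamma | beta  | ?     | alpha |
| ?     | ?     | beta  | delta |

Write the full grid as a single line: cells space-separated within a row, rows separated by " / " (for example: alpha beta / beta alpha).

delta alpha gamma beta / beta delta alpha gamma / gamma beta delta alpha / alpha gamma beta delta

(r1,c4) = beta
(r2,c3) = alpha
(r3,c3) = delta
(r4,c1) = alpha
(r4,c2) = gamma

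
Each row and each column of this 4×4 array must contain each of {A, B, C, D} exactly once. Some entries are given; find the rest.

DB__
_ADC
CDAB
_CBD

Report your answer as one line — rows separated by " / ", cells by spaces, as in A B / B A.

At row 1, column 3: row 1 has {B,D}; column 3 has {A,B,D}; that leaves C.
At row 1, column 4: row 1 has {B,C,D}; column 4 has {B,C,D}; that leaves A.
At row 2, column 1: row 2 has {A,C,D}; column 1 has {C,D}; that leaves B.
At row 4, column 1: row 4 has {B,C,D}; column 1 has {B,C,D}; that leaves A.

D B C A / B A D C / C D A B / A C B D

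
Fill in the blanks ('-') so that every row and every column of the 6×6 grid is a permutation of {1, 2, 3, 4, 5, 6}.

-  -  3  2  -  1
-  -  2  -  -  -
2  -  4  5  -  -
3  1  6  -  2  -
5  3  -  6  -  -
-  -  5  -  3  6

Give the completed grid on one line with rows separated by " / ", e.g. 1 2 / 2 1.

6 4 3 2 5 1 / 1 5 2 3 6 4 / 2 6 4 5 1 3 / 3 1 6 4 2 5 / 5 3 1 6 4 2 / 4 2 5 1 3 6

At row 3, column 2: row 3 has {2,4,5}; column 2 has {1,3}; that leaves 6.
At row 3, column 5: row 3 has {2,4,5,6}; column 5 has {2,3}; that leaves 1.
At row 3, column 6: row 3 has {1,2,4,5,6}; column 6 has {1,6}; that leaves 3.
At row 4, column 4: row 4 has {1,2,3,6}; column 4 has {2,5,6}; that leaves 4.
At row 4, column 6: row 4 has {1,2,3,4,6}; column 6 has {1,3,6}; that leaves 5.
At row 5, column 3: row 5 has {3,5,6}; column 3 has {2,3,4,5,6}; that leaves 1.
At row 5, column 5: row 5 has {1,3,5,6}; column 5 has {1,2,3}; that leaves 4.
At row 5, column 6: row 5 has {1,3,4,5,6}; column 6 has {1,3,5,6}; that leaves 2.
At row 6, column 4: row 6 has {3,5,6}; column 4 has {2,4,5,6}; that leaves 1.
At row 2, column 4: row 2 has {2}; column 4 has {1,2,4,5,6}; that leaves 3.
At row 2, column 6: row 2 has {2,3}; column 6 has {1,2,3,5,6}; that leaves 4.
At row 6, column 1: row 6 has {1,3,5,6}; column 1 has {2,3,5}; that leaves 4.
At row 6, column 2: row 6 has {1,3,4,5,6}; column 2 has {1,3,6}; that leaves 2.
At row 1, column 1: row 1 has {1,2,3}; column 1 has {2,3,4,5}; that leaves 6.
At row 1, column 5: row 1 has {1,2,3,6}; column 5 has {1,2,3,4}; that leaves 5.
At row 2, column 1: row 2 has {2,3,4}; column 1 has {2,3,4,5,6}; that leaves 1.
At row 2, column 2: row 2 has {1,2,3,4}; column 2 has {1,2,3,6}; that leaves 5.
At row 2, column 5: row 2 has {1,2,3,4,5}; column 5 has {1,2,3,4,5}; that leaves 6.
At row 1, column 2: row 1 has {1,2,3,5,6}; column 2 has {1,2,3,5,6}; that leaves 4.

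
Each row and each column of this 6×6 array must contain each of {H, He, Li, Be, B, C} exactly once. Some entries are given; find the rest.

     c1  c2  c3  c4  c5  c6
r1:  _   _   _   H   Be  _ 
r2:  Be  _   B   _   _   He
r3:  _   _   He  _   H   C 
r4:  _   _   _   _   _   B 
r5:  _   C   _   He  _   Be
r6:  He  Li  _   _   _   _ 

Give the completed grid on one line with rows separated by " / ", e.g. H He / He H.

B He C H Be Li / Be H B C Li He / Li B He Be H C / C Be H Li He B / H C Li He B Be / He Li Be B C H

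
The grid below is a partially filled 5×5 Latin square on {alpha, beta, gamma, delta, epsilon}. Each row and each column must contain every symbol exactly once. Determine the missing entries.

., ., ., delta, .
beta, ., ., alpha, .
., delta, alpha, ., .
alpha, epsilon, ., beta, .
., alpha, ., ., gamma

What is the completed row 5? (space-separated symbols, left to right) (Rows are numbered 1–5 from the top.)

(r2,c2): row 2 has {alpha,beta}; column 2 has {alpha,delta,epsilon}, so it must be gamma.
(r4,c5): row 4 has {alpha,beta,epsilon}; column 5 has {gamma}, so it must be delta.
(r5,c4): row 5 has {alpha,gamma}; column 4 has {alpha,beta,delta}, so it must be epsilon.
(r1,c2): row 1 has {delta}; column 2 has {alpha,gamma,delta,epsilon}, so it must be beta.
(r2,c5): row 2 has {alpha,beta,gamma}; column 5 has {gamma,delta}, so it must be epsilon.
(r3,c4): row 3 has {alpha,delta}; column 4 has {alpha,beta,delta,epsilon}, so it must be gamma.
(r3,c5): row 3 has {alpha,gamma,delta}; column 5 has {gamma,delta,epsilon}, so it must be beta.
(r4,c3): row 4 has {alpha,beta,delta,epsilon}; column 3 has {alpha}, so it must be gamma.
(r5,c1): row 5 has {alpha,gamma,epsilon}; column 1 has {alpha,beta}, so it must be delta.
(r5,c3): row 5 has {alpha,gamma,delta,epsilon}; column 3 has {alpha,gamma}, so it must be beta.

delta alpha beta epsilon gamma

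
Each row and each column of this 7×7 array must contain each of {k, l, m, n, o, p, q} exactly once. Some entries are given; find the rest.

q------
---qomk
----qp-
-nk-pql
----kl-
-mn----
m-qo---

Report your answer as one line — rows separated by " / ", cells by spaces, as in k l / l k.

q k p l m n o / n p l q o m k / l o m k q p n / o n k m p q l / p q o n k l m / k m n p l o q / m l q o n k p

(r4,c1) = o
(r4,c4) = m
(r6,c5) = l
(r7,c5) = n
(r7,c6) = k
(r7,c7) = p
(r1,c5) = m
(r6,c6) = o
(r6,c7) = q
(r7,c2) = l
(r1,c6) = n
(r1,c7) = o
(r2,c2) = p
(r2,c3) = l
(r1,c2) = k
(r1,c3) = p
(r1,c4) = l
(r2,c1) = n
(r3,c2) = o
(r3,c3) = m
(r3,c7) = n
(r5,c1) = p
(r5,c2) = q
(r5,c3) = o
(r5,c4) = n
(r5,c7) = m
(r6,c1) = k
(r6,c4) = p
(r3,c1) = l
(r3,c4) = k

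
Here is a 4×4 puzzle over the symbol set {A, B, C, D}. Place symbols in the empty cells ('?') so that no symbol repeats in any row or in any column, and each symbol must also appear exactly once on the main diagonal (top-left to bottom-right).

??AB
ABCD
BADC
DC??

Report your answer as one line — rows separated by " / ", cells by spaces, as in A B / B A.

(r1,c1): row 1 has {A,B}; column 1 has {A,B,D}; the diagonal has {B,D}, so it must be C.
(r1,c2): row 1 has {A,B,C}; column 2 has {A,B,C}, so it must be D.
(r4,c3): row 4 has {C,D}; column 3 has {A,C,D}, so it must be B.
(r4,c4): row 4 has {B,C,D}; column 4 has {B,C,D}; the diagonal has {B,C,D}, so it must be A.

C D A B / A B C D / B A D C / D C B A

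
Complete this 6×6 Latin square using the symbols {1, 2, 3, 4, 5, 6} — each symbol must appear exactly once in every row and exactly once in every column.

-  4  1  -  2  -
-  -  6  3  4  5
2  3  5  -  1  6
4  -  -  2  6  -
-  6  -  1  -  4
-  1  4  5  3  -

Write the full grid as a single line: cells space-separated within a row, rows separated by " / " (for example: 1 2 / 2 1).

row 1 has {1,2,4}; column 4 has {1,2,3,5} — only 6 is left for (r1,c4).
row 1 has {1,2,4,6}; column 6 has {4,5,6} — only 3 is left for (r1,c6).
row 2 has {3,4,5,6}; column 1 has {2,4} — only 1 is left for (r2,c1).
row 2 has {1,3,4,5,6}; column 2 has {1,3,4,6} — only 2 is left for (r2,c2).
row 3 has {1,2,3,5,6}; column 4 has {1,2,3,5,6} — only 4 is left for (r3,c4).
row 4 has {2,4,6}; column 2 has {1,2,3,4,6} — only 5 is left for (r4,c2).
row 4 has {2,4,5,6}; column 3 has {1,4,5,6} — only 3 is left for (r4,c3).
row 4 has {2,3,4,5,6}; column 6 has {3,4,5,6} — only 1 is left for (r4,c6).
row 5 has {1,4,6}; column 3 has {1,3,4,5,6} — only 2 is left for (r5,c3).
row 5 has {1,2,4,6}; column 5 has {1,2,3,4,6} — only 5 is left for (r5,c5).
row 6 has {1,3,4,5}; column 1 has {1,2,4} — only 6 is left for (r6,c1).
row 6 has {1,3,4,5,6}; column 6 has {1,3,4,5,6} — only 2 is left for (r6,c6).
row 1 has {1,2,3,4,6}; column 1 has {1,2,4,6} — only 5 is left for (r1,c1).
row 5 has {1,2,4,5,6}; column 1 has {1,2,4,5,6} — only 3 is left for (r5,c1).

5 4 1 6 2 3 / 1 2 6 3 4 5 / 2 3 5 4 1 6 / 4 5 3 2 6 1 / 3 6 2 1 5 4 / 6 1 4 5 3 2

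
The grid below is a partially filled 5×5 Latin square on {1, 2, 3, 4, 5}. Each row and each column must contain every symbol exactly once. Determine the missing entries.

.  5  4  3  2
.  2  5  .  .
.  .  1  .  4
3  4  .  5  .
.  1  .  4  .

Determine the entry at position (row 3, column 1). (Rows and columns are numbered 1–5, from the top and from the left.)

5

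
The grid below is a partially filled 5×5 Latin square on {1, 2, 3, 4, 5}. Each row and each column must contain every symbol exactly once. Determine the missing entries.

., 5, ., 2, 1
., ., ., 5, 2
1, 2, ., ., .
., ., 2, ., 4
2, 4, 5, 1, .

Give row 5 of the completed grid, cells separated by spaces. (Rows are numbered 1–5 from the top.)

2 4 5 1 3

(r4,c4): row 4 has {2,4}; column 4 has {1,2,5}, so it must be 3.
(r5,c5): row 5 has {1,2,4,5}; column 5 has {1,2,4}, so it must be 3.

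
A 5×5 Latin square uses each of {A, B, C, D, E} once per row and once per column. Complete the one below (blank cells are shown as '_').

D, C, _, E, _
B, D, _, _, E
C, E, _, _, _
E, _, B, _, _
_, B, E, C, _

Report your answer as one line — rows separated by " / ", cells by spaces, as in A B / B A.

(r1,c3) = A
(r1,c5) = B
(r2,c3) = C
(r2,c4) = A
(r3,c3) = D
(r3,c4) = B
(r3,c5) = A
(r4,c2) = A
(r4,c4) = D
(r4,c5) = C
(r5,c1) = A
(r5,c5) = D

D C A E B / B D C A E / C E D B A / E A B D C / A B E C D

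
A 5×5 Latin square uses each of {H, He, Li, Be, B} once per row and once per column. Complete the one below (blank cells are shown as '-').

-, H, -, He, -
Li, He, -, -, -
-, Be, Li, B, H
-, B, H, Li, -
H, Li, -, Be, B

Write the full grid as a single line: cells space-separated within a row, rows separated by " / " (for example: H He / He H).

(r2,c4): row 2 has {He,Li}; column 4 has {He,Li,Be,B}, so it must be H.
(r2,c5): row 2 has {H,He,Li}; column 5 has {H,B}, so it must be Be.
(r3,c1): row 3 has {H,Li,Be,B}; column 1 has {H,Li}, so it must be He.
(r4,c1): row 4 has {H,Li,B}; column 1 has {H,He,Li}, so it must be Be.
(r4,c5): row 4 has {H,Li,Be,B}; column 5 has {H,Be,B}, so it must be He.
(r5,c3): row 5 has {H,Li,Be,B}; column 3 has {H,Li}, so it must be He.
(r1,c1): row 1 has {H,He}; column 1 has {H,He,Li,Be}, so it must be B.
(r1,c3): row 1 has {H,He,B}; column 3 has {H,He,Li}, so it must be Be.
(r1,c5): row 1 has {H,He,Be,B}; column 5 has {H,He,Be,B}, so it must be Li.
(r2,c3): row 2 has {H,He,Li,Be}; column 3 has {H,He,Li,Be}, so it must be B.

B H Be He Li / Li He B H Be / He Be Li B H / Be B H Li He / H Li He Be B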